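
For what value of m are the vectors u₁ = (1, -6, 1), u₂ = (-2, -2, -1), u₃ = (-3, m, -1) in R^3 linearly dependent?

Dependence holds iff the 3×3 matrix [u₁ u₂ u₃] is singular.
The determinant works out to -m - 10.
Solving -m - 10 = 0 yields m = -10.

m = -10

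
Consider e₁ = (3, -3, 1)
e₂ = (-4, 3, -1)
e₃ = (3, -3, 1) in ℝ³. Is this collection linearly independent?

linearly dependent

Two of the vectors are equal, giving an immediate dependence.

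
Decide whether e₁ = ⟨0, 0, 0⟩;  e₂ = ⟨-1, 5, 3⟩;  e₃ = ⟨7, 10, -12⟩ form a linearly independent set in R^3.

One of the vectors is the zero vector, so the set is linearly dependent.

linearly dependent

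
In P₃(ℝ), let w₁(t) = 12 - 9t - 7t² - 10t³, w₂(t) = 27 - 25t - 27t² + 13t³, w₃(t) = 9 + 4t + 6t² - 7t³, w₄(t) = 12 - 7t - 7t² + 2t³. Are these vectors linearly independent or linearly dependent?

Write each element as a coordinate vector in ℝ⁴ using {1, t, …, t³}.
Place the vectors as rows of a 4×4 matrix and reduce to echelon form.
The reduction yields 3 nonzero rows, so the rank is 3.
Since rank 3 < 4, the set is linearly dependent.

linearly dependent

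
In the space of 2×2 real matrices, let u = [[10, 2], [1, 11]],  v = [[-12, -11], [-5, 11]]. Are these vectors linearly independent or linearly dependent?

linearly independent

Take coordinates with respect to the standard basis {E₁₁, E₁₂, E₂₁, E₂₂}.
Place the vectors as rows of a 2×4 matrix and reduce to echelon form.
The reduction yields 2 nonzero rows, so the rank is 2.
Since rank = 2 (the number of vectors), the set is linearly independent.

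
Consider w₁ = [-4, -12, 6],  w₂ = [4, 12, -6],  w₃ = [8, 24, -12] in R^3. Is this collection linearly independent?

The matrix [w₁|w₂|w₃] has determinant 0.
A zero determinant means the columns are linearly dependent.

linearly dependent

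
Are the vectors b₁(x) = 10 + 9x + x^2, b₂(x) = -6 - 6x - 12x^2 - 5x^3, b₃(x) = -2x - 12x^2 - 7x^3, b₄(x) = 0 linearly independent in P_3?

linearly dependent

Write each element as a coordinate vector in ℝ⁴ using {1, x, …, x^3}.
One of the vectors is the zero vector, so the set is linearly dependent.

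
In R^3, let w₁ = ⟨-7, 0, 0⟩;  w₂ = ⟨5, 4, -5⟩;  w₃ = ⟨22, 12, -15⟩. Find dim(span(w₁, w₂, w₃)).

2

Put the 3×3 matrix [w₁|w₂|w₃] into echelon form.
The echelon form has 2 nonzero rows, so the rank is 2.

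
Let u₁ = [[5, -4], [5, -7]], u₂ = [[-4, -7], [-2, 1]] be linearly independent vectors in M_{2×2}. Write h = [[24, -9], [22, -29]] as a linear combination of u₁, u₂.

h = 4u₁ - u₂

Take coordinate vectors relative to {E₁₁, E₁₂, E₂₁, E₂₂}.
Since u₁, u₂ are independent, the coefficients expressing h are uniquely determined by a linear system.
Back-substitution yields (a₁, a₂) = (4, -1).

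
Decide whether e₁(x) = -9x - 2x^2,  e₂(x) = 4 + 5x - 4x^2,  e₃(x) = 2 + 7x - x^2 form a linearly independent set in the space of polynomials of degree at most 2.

linearly dependent

Write each element as a coordinate vector in ℝ³ using {1, x, x^2}.
Place the vectors as rows of a 3×3 matrix and reduce to echelon form.
The reduction yields 2 nonzero rows, so the rank is 2.
Since rank 2 < 3, the set is linearly dependent.
Indeed e₁ - e₂ + 2e₃ = 0.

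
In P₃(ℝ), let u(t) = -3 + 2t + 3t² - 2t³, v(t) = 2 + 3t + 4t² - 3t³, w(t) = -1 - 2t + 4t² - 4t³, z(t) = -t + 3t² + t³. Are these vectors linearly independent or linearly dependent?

Take coordinates with respect to the standard basis {1, t, …, t³}.
The matrix [u|v|w|z] has determinant -342.
A nonzero determinant means the columns are linearly independent.

linearly independent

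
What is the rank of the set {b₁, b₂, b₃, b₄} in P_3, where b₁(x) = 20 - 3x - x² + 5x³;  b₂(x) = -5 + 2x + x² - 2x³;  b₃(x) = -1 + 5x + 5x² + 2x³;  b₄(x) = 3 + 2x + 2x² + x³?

3

Represent each element by its coordinate vector in ℝ⁴.
Form the matrix with b₁, b₂, b₃, b₄ as columns and reduce.
There are 3 pivot columns, so rank = 3.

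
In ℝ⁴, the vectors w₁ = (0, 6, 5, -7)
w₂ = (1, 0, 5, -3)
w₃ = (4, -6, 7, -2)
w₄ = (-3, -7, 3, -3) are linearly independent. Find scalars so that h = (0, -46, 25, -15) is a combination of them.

h = w₁ - 4w₂ + 4w₃ + 4w₄

Since w₁, w₂, w₃, w₄ are independent, the coefficients expressing h are uniquely determined by a linear system.
Back-substitution yields (c₁, …, c₄) = (1, -4, 4, 4).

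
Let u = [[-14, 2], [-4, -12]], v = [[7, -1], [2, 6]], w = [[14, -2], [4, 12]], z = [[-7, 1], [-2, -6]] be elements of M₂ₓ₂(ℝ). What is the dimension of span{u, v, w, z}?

Represent each element by its coordinate vector in ℝ⁴.
Row-reduce the 4×4 matrix with these as rows.
Reduction leaves 1 leading entry, giving rank 1.

dim = 1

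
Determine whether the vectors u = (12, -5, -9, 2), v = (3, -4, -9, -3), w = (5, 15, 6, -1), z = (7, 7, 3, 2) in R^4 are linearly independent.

Place the vectors as rows of a 4×4 matrix and reduce to echelon form.
The reduction yields 3 nonzero rows, so the rank is 3.
Since rank 3 < 4, the set is linearly dependent.
Indeed u - v + w - 2z = 0.

linearly dependent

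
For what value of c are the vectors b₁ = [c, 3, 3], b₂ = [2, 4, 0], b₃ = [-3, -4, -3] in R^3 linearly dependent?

The vectors are dependent exactly when the determinant of the matrix with rows b₁, b₂, b₃ vanishes.
The determinant works out to 30 - 12*c.
Solving 30 - 12*c = 0 yields c = 5/2.

c = 5/2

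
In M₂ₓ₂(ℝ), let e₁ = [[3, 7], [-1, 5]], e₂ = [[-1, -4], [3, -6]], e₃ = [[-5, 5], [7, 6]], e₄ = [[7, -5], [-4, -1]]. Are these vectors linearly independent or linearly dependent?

linearly independent

Write each element as a coordinate vector in ℝ⁴ using {E₁₁, E₁₂, E₂₁, E₂₂}.
The matrix [e₁|e₂|e₃|e₄] has determinant -1657.
A nonzero determinant means the columns are linearly independent.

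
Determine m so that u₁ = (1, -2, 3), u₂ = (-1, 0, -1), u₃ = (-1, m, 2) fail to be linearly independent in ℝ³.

Place the vectors as rows of a 3×3 matrix; dependence ⇔ determinant zero.
The determinant works out to -2*m - 6.
Solving -2*m - 6 = 0 yields m = -3.

m = -3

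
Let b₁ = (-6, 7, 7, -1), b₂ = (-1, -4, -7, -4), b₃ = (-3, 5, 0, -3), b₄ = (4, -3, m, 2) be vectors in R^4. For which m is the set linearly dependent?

m = -15/8

Dependence holds iff the 4×4 matrix [b₁ b₂ b₃ b₄] is singular.
Expanding, det = 112*m + 210.
Solving 112*m + 210 = 0 yields m = -15/8.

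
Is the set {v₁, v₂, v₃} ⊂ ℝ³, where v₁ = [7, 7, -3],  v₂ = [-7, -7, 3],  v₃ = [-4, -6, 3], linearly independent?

linearly dependent

Form the 3×3 matrix with these as columns; its determinant is 0.
A zero determinant means the columns are linearly dependent.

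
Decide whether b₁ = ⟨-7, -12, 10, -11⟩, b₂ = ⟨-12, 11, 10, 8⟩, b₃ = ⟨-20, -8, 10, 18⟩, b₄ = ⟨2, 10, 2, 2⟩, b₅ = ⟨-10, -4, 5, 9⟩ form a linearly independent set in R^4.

linearly dependent

There are 5 vectors in a 4-dimensional space, so they cannot be linearly independent.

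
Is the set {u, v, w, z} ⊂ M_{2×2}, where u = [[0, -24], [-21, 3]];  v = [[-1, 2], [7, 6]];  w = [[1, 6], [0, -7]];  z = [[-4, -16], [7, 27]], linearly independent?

linearly dependent

Write each element as a coordinate vector in ℝ⁴ using {E₁₁, E₁₂, E₂₁, E₂₂}.
Place the vectors as rows of a 4×4 matrix and reduce to echelon form.
The reduction yields 2 nonzero rows, so the rank is 2.
Since rank 2 < 4, the set is linearly dependent.
Indeed u + 3v + 3w = 0.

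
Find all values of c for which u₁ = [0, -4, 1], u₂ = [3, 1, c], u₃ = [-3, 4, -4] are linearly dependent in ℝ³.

The vectors are dependent exactly when the determinant of the matrix with rows u₁, u₂, u₃ vanishes.
Expanding, det = 12*c - 33.
Solving 12*c - 33 = 0 yields c = 11/4.

c = 11/4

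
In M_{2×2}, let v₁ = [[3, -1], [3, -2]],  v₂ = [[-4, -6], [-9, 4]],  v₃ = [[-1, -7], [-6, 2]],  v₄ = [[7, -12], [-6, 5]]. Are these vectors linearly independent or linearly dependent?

linearly dependent

Take coordinates with respect to the standard basis {E₁₁, E₁₂, E₂₁, E₂₂}.
The matrix [v₁|v₂|v₃|v₄] has determinant 0.
A zero determinant means the columns are linearly dependent.
Indeed v₁ + v₂ - v₃ = 0.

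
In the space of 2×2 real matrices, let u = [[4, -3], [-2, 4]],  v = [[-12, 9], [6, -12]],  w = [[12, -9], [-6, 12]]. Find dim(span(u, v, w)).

Use coordinates relative to {E₁₁, E₁₂, E₂₁, E₂₂}.
Row-reduce the 3×4 matrix with these as rows.
Exactly 1 pivot survives; hence the rank is 1.

dim = 1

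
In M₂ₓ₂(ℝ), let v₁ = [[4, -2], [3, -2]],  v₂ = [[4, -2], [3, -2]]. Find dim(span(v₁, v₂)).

Represent each element by its coordinate vector in ℝ⁴.
Apply Gaussian elimination to the matrix whose rows are v₁, v₂.
There is 1 pivot column, so rank = 1.

dim = 1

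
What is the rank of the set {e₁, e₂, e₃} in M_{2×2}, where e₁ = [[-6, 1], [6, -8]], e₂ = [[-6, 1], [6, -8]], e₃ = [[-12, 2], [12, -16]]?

Pass to coordinate vectors with respect to the basis {E₁₁, E₁₂, E₂₁, E₂₂}.
Row-reduce the 3×4 matrix with these as rows.
Reduction leaves 1 leading entry, giving rank 1.

rank 1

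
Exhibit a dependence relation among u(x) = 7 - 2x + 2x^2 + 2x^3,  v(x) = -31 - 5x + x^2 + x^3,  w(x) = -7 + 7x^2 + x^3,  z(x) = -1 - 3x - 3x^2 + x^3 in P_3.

Take coordinates with respect to {1, x, …, x^3}.
Write the vectors as columns of a matrix and find a nonzero vector in its null space.
One solution (up to scaling) is (2, 1, -2, -3).

2u + v - 2w - 3z = 0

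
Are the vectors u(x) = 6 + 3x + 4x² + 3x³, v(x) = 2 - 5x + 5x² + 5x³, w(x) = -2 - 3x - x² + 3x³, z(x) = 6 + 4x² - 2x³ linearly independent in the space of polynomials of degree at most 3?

Write each element as a coordinate vector in ℝ⁴ using {1, x, …, x³}.
Form the 4×4 matrix with these as columns; its determinant is -400.
A nonzero determinant means the columns are linearly independent.

linearly independent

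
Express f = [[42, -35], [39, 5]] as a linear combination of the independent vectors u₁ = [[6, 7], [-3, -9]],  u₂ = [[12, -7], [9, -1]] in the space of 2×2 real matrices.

Take coordinate vectors relative to {E₁₁, E₁₂, E₂₁, E₂₂}.
Set up the augmented matrix [u₁ | u₂ | f] and row-reduce.
Back-substitution yields (α₁, α₂) = (-1, 4).

f = -u₁ + 4u₂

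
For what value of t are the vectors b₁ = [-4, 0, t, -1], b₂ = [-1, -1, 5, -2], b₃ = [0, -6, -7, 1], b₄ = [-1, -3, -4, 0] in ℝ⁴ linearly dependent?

t = -6

The vectors are dependent exactly when the determinant of the matrix with rows b₁, b₂, b₃, b₄ vanishes.
Cofactor expansion gives det = 10*t + 60.
This vanishes exactly when t = -6.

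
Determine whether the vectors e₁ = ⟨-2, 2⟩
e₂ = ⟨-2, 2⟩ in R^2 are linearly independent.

linearly dependent

Form the 2×2 matrix with these as columns; its determinant is 0.
A zero determinant means the columns are linearly dependent.
Indeed e₁ - e₂ = 0.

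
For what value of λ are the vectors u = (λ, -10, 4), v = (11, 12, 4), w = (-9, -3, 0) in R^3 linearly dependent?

λ = -55

The set is linearly dependent precisely when det[u; v; w] = 0.
Expanding, det = 12*λ + 660.
Setting this to zero gives λ = -55.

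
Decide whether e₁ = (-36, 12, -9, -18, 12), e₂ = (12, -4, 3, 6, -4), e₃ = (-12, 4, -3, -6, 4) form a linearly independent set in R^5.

One vector is a scalar multiple of another, so the set is dependent.

linearly dependent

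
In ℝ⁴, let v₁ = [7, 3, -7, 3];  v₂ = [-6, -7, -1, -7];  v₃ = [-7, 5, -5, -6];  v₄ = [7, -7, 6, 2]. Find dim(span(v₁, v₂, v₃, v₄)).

dim = 4

Put the 4×4 matrix [v₁|v₂|v₃|v₄] into echelon form.
There are 4 pivot columns, so rank = 4.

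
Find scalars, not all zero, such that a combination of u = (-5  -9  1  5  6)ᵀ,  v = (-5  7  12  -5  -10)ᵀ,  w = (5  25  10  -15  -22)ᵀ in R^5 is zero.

Write the vectors as columns of a matrix and find a nonzero vector in its null space.
The free variable yields coefficients (2, -1, 1) (any nonzero multiple also works).

2u - v + w = 0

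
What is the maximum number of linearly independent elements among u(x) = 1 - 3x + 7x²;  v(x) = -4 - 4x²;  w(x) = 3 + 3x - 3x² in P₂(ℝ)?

2

Use coordinates relative to {1, x, x²}.
Put the 3×3 matrix [u|v|w] into echelon form.
Reduction leaves 2 leading entries, giving rank 2.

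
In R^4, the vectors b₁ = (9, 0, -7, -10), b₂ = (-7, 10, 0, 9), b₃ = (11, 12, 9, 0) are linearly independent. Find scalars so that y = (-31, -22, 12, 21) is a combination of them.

y = -3b₁ - b₂ - b₃

Solve the system with b₁, b₂, b₃ as columns and y as the right-hand side.
Row-reducing the augmented matrix gives the unique coefficients (c₁, c₂, c₃) = (-3, -1, -1).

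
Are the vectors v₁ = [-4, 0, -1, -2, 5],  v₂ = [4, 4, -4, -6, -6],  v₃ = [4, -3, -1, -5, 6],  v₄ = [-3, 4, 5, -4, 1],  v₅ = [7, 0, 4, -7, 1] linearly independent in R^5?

linearly independent

Form the 5×5 matrix with these as columns; its determinant is 1164.
A nonzero determinant means the columns are linearly independent.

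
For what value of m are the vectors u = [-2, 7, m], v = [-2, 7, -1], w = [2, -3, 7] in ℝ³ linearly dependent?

m = -1

The vectors are dependent exactly when the determinant of the matrix with rows u, v, w vanishes.
Expanding, det = -8*m - 8.
Setting this to zero gives m = -1.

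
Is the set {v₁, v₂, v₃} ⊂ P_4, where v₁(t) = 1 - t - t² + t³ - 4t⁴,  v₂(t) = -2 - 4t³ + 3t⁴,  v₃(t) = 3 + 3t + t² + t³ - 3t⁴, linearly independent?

linearly independent

Write each element as a coordinate vector in ℝ⁵ using {1, t, …, t⁴}.
Place the vectors as rows of a 3×5 matrix and reduce to echelon form.
The reduction yields 3 nonzero rows, so the rank is 3.
Since rank = 3 (the number of vectors), the set is linearly independent.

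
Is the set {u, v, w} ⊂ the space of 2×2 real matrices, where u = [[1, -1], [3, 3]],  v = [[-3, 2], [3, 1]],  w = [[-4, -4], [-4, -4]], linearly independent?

Write each element as a coordinate vector in ℝ⁴ using {E₁₁, E₁₂, E₂₁, E₂₂}.
Place the vectors as rows of a 3×4 matrix and reduce to echelon form.
The reduction yields 3 nonzero rows, so the rank is 3.
Since rank = 3 (the number of vectors), the set is linearly independent.

linearly independent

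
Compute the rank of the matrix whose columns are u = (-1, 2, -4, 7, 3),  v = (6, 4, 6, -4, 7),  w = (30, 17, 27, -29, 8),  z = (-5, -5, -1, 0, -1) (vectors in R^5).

3

Row-reduce the 4×5 matrix with these as rows.
The echelon form has 3 nonzero rows, so the rank is 3.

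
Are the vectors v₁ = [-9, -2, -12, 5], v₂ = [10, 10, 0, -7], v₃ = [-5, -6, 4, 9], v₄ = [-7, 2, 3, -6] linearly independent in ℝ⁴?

linearly independent

Form the 4×4 matrix with these as columns; its determinant is 8332.
A nonzero determinant means the columns are linearly independent.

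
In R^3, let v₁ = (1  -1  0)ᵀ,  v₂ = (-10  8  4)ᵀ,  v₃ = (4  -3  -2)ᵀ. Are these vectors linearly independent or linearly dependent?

linearly dependent

Form the 3×3 matrix with these as columns; its determinant is 0.
A zero determinant means the columns are linearly dependent.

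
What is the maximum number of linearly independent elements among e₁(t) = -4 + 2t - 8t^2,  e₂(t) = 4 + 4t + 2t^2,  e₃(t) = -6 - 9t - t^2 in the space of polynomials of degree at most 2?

Use coordinates relative to {1, t, t^2}.
Put the 3×3 matrix [e₁|e₂|e₃] into echelon form.
The echelon form has 3 nonzero rows, so the rank is 3.

3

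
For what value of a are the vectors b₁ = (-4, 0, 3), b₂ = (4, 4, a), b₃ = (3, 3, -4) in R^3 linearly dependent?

a = -16/3

The vectors are dependent exactly when the determinant of the matrix with rows b₁, b₂, b₃ vanishes.
Expanding, det = 12*a + 64.
Solving 12*a + 64 = 0 yields a = -16/3.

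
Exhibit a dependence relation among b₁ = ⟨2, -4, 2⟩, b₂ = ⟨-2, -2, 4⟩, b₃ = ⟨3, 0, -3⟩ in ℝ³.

b₁ - 2b₂ - 2b₃ = 0

Write the vectors as columns of a matrix and find a nonzero vector in its null space.
One solution (up to scaling) is (1, -2, -2).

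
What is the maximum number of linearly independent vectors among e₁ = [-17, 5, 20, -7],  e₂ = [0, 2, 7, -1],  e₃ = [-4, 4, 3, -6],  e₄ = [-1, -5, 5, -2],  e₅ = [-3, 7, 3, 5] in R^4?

Put the 4×5 matrix [e₁|e₂|e₃|e₄|e₅] into echelon form.
The echelon form has 4 nonzero rows, so the rank is 4.
(With 5 elements in a 4-dimensional space the rank is at most 4.)

4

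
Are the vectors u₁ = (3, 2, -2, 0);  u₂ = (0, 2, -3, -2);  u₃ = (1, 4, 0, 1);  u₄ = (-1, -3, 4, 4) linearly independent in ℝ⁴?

linearly independent

The matrix [u₁|u₂|u₃|u₄] has determinant 61.
A nonzero determinant means the columns are linearly independent.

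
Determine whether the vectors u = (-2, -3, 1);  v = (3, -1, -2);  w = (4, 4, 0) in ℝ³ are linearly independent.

linearly independent

Row-reduce the matrix whose columns are u, v, w.
The reduction yields 3 nonzero rows, so the rank is 3.
Since rank = 3 (the number of vectors), the set is linearly independent.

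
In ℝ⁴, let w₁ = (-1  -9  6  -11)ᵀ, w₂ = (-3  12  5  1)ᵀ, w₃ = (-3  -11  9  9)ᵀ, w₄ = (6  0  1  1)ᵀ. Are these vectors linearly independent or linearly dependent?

linearly independent

Row-reduce the matrix whose columns are w₁, w₂, w₃, w₄.
The reduction yields 4 nonzero rows, so the rank is 4.
Since rank = 4 (the number of vectors), the set is linearly independent.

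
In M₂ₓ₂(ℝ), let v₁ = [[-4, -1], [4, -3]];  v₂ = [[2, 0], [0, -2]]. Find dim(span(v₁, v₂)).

dim = 2

Use coordinates relative to {E₁₁, E₁₂, E₂₁, E₂₂}.
Row-reduce the 2×4 matrix with these as rows.
Exactly 2 pivots survive; hence the rank is 2.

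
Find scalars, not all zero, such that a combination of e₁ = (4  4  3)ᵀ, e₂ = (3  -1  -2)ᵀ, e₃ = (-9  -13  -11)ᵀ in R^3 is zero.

Solve the homogeneous system with e₁, e₂, e₃ as columns by row-reducing the coefficient matrix.
A generator of the null space is (3, -1, 1).

3e₁ - e₂ + e₃ = 0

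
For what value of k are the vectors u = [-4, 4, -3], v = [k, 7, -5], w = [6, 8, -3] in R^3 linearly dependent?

Dependence holds iff the 3×3 matrix [u v w] is singular.
The determinant works out to -12*k - 70.
Solving -12*k - 70 = 0 yields k = -35/6.

k = -35/6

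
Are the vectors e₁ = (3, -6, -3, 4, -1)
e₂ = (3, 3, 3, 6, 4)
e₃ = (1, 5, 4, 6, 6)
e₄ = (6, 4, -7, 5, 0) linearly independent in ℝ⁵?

Row-reduce the matrix whose columns are e₁, e₂, e₃, e₄.
The reduction yields 4 nonzero rows, so the rank is 4.
Since rank = 4 (the number of vectors), the set is linearly independent.

linearly independent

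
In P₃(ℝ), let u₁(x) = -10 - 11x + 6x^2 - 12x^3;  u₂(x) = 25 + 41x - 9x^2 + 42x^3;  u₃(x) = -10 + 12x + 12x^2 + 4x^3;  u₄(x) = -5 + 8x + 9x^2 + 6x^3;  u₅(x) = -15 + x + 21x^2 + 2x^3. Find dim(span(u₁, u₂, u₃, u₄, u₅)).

Pass to coordinate vectors with respect to the basis {1, x, …, x^3}.
Row-reduce the 5×4 matrix with these as rows.
There are 3 pivot columns, so rank = 3.
(With 5 elements in a 4-dimensional space the rank is at most 4.)

3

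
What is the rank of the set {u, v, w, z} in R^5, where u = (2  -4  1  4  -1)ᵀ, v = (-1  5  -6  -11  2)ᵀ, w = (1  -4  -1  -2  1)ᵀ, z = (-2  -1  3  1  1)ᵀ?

3

Form the matrix with u, v, w, z as columns and reduce.
There are 3 pivot columns, so rank = 3.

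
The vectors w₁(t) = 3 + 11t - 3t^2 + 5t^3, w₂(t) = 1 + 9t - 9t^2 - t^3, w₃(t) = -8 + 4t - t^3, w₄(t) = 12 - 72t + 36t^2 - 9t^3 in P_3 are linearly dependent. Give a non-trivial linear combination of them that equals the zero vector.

3w₁ + 3w₂ + 3w₃ + w₄ = 0

Take coordinates with respect to {1, t, …, t^3}.
Write the vectors as columns of a matrix and find a nonzero vector in its null space.
One solution (up to scaling) is (3, 3, 3, 1).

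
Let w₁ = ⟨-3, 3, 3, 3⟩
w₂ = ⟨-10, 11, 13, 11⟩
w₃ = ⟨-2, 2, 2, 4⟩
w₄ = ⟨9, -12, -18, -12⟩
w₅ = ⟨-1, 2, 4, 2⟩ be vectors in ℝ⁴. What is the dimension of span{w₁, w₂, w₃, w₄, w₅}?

Apply Gaussian elimination to the matrix whose rows are w₁, w₂, w₃, w₄, w₅.
Exactly 3 pivots survive; hence the rank is 3.
(With 5 elements in a 4-dimensional space the rank is at most 4.)

3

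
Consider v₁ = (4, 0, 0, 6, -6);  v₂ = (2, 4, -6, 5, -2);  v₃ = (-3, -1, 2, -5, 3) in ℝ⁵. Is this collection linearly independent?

Row-reduce the matrix whose columns are v₁, v₂, v₃.
The reduction yields 3 nonzero rows, so the rank is 3.
Since rank = 3 (the number of vectors), the set is linearly independent.

linearly independent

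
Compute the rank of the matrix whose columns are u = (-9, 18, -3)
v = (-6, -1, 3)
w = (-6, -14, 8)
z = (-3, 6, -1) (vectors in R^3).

2

Row-reduce the 4×3 matrix with these as rows.
Exactly 2 pivots survive; hence the rank is 2.
(With 4 elements in a 3-dimensional space the rank is at most 3.)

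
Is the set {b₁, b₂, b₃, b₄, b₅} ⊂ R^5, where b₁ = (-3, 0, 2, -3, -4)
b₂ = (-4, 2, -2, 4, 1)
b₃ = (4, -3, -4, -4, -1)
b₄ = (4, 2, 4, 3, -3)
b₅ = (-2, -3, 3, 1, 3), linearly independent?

Place the vectors as rows of a 5×5 matrix and reduce to echelon form.
The reduction yields 5 nonzero rows, so the rank is 5.
Since rank = 5 (the number of vectors), the set is linearly independent.

linearly independent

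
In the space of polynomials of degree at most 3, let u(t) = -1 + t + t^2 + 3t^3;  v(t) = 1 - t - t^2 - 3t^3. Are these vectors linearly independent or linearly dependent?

linearly dependent

Take coordinates with respect to the standard basis {1, t, …, t^3}.
Row-reduce the matrix whose columns are u, v.
The reduction yields 1 nonzero row, so the rank is 1.
Since rank 1 < 2, the set is linearly dependent.
Indeed u + v = 0.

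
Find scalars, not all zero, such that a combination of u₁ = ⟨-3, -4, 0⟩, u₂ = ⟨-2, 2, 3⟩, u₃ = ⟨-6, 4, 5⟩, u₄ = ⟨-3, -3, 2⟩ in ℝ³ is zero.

2u₁ + 3u₂ - u₃ - 2u₄ = 0

Solve the homogeneous system with u₁, u₂, u₃, u₄ as columns by row-reducing the coefficient matrix.
A generator of the null space is (2, 3, -1, -2).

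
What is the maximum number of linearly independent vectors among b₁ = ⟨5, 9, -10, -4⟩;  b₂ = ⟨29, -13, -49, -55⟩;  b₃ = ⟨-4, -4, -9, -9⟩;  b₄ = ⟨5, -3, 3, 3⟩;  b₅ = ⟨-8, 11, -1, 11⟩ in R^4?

Put the 4×5 matrix [b₁|b₂|b₃|b₄|b₅] into echelon form.
There are 4 pivot columns, so rank = 4.
(With 5 elements in a 4-dimensional space the rank is at most 4.)

4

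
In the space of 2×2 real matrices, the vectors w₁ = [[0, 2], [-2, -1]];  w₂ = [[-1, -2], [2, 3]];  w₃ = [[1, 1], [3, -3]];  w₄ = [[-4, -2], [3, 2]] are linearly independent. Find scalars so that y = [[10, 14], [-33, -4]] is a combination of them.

Identify each element with its coordinate vector in ℝ⁴ via {E₁₁, E₁₂, E₂₁, E₂₂}.
Since w₁, w₂, w₃, w₄ are independent, the coefficients expressing y are uniquely determined by a linear system.
The system has the unique solution (α₁, …, α₄) = (4, -2, -4, -3).

y = 4w₁ - 2w₂ - 4w₃ - 3w₄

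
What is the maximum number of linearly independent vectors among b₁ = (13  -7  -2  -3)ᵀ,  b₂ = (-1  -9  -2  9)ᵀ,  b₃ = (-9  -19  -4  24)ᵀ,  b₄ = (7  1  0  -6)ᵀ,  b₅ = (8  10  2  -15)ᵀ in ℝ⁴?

2

Apply Gaussian elimination to the matrix whose rows are b₁, b₂, b₃, b₄, b₅.
Reduction leaves 2 leading entries, giving rank 2.
(With 5 elements in a 4-dimensional space the rank is at most 4.)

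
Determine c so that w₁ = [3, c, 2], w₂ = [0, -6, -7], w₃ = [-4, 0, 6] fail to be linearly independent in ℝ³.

The set is linearly dependent precisely when det[w₁; w₂; w₃] = 0.
The determinant works out to 28*c - 156.
This vanishes exactly when c = 39/7.

c = 39/7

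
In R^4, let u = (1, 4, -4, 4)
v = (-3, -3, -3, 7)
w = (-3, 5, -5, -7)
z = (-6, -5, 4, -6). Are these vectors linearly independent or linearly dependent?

Form the 4×4 matrix with these as columns; its determinant is 988.
A nonzero determinant means the columns are linearly independent.

linearly independent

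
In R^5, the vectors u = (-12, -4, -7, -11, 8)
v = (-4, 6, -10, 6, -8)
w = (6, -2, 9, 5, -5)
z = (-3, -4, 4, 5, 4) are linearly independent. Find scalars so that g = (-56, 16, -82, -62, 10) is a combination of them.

g = 4u + 2v - 2w - 4z

Set up the augmented matrix [u | v | w | z | g] and row-reduce.
Row-reducing the augmented matrix gives the unique coefficients (c₁, …, c₄) = (4, 2, -2, -4).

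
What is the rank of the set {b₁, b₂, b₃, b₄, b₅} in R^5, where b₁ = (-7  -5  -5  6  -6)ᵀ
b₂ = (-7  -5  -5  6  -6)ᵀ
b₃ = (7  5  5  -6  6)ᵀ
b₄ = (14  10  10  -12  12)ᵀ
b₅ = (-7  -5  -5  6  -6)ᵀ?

Put the 5×5 matrix [b₁|b₂|b₃|b₄|b₅] into echelon form.
Exactly 1 pivot survives; hence the rank is 1.

rank 1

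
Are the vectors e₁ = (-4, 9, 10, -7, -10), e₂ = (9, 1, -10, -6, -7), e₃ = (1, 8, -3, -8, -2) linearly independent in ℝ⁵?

Row-reduce the matrix whose columns are e₁, e₂, e₃.
The reduction yields 3 nonzero rows, so the rank is 3.
Since rank = 3 (the number of vectors), the set is linearly independent.

linearly independent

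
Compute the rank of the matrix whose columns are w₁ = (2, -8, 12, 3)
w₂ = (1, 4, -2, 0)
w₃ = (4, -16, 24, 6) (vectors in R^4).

2

Form the matrix with w₁, w₂, w₃ as columns and reduce.
Reduction leaves 2 leading entries, giving rank 2.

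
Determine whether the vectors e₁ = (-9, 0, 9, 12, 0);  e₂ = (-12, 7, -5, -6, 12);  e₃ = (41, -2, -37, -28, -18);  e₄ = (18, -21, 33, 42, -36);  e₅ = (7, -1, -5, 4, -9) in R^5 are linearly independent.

Form the 5×5 matrix with these as columns; its determinant is 0.
A zero determinant means the columns are linearly dependent.
Indeed 2e₁ - 3e₂ - e₄ = 0.

linearly dependent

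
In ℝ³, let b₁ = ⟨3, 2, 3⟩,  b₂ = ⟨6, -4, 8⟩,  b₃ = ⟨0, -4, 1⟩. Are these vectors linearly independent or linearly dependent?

linearly dependent

Form the 3×3 matrix with these as columns; its determinant is 0.
A zero determinant means the columns are linearly dependent.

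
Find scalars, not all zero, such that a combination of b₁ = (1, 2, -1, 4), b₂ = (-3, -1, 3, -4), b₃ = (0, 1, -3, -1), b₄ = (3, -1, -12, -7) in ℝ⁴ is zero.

Write the vectors as columns of a matrix and find a nonzero vector in its null space.
One solution (up to scaling) is (3, 2, -3, 1).

3b₁ + 2b₂ - 3b₃ + b₄ = 0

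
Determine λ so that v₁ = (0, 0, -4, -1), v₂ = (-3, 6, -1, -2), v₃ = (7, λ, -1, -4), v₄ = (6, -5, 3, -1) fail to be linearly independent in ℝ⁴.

λ = -32/9

The vectors are dependent exactly when the determinant of the matrix with rows v₁, v₂, v₃, v₄ vanishes.
The determinant works out to -63*λ - 224.
This vanishes exactly when λ = -32/9.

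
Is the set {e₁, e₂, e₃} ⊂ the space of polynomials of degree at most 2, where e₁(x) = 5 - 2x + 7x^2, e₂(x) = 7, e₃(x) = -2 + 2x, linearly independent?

linearly independent

Take coordinates with respect to the standard basis {1, x, x^2}.
The matrix [e₁|e₂|e₃] has determinant 98.
A nonzero determinant means the columns are linearly independent.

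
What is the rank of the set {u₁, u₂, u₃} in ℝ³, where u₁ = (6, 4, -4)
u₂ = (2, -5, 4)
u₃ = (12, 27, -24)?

Row-reduce the 3×3 matrix with these as rows.
The echelon form has 2 nonzero rows, so the rank is 2.

2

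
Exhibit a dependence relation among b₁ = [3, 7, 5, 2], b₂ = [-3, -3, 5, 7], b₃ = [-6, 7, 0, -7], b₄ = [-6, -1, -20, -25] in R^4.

Row-reduce the matrix with b₁, b₂, b₃, b₄ as columns; the null space gives the coefficients.
The free variable yields coefficients (2, 2, -1, 1) (any nonzero multiple also works).

2b₁ + 2b₂ - b₃ + b₄ = 0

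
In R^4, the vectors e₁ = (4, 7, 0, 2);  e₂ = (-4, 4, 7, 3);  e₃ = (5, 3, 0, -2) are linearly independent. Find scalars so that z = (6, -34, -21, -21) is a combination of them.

Write z = α₁e₁ + … + α₃e₃ and equate components.
Row-reducing the augmented matrix gives the unique coefficients (α₁, α₂, α₃) = (-4, -3, 2).

z = -4e₁ - 3e₂ + 2e₃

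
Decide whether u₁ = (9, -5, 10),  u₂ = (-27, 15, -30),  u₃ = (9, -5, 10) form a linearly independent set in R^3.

linearly dependent

One vector is a scalar multiple of another, so the set is dependent.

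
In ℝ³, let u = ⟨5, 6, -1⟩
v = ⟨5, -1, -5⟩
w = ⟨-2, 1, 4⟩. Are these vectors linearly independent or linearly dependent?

The matrix [u|v|w] has determinant -58.
A nonzero determinant means the columns are linearly independent.

linearly independent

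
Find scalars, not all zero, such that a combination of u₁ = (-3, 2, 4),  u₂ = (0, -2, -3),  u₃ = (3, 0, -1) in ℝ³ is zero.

u₁ + u₂ + u₃ = 0

Row-reduce the matrix with u₁, u₂, u₃ as columns; the null space gives the coefficients.
A generator of the null space is (1, 1, 1).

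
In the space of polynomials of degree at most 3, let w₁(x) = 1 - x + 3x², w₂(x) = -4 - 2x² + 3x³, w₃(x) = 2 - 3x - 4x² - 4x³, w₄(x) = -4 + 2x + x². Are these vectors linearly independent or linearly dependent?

linearly independent

Take coordinates with respect to the standard basis {1, x, …, x³}.
Place the vectors as rows of a 4×4 matrix and reduce to echelon form.
The reduction yields 4 nonzero rows, so the rank is 4.
Since rank = 4 (the number of vectors), the set is linearly independent.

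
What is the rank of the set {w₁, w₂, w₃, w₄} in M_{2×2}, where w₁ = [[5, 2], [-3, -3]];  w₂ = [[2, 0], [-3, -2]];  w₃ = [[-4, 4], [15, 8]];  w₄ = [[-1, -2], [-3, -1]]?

Represent each element by its coordinate vector in ℝ⁴.
Apply Gaussian elimination to the matrix whose rows are w₁, w₂, w₃, w₄.
There are 2 pivot columns, so rank = 2.

rank 2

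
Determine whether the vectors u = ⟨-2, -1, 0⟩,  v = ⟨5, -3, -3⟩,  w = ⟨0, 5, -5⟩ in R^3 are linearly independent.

linearly independent

Form the 3×3 matrix with these as columns; its determinant is -85.
A nonzero determinant means the columns are linearly independent.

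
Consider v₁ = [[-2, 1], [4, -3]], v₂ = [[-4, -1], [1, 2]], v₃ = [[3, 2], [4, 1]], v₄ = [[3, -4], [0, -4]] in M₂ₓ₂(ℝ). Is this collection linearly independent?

linearly independent

Take coordinates with respect to the standard basis {E₁₁, E₁₂, E₂₁, E₂₂}.
The matrix [v₁|v₂|v₃|v₄] has determinant -581.
A nonzero determinant means the columns are linearly independent.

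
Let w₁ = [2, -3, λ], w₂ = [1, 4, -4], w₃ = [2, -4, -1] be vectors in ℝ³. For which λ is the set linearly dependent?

λ = -19/12

The vectors are dependent exactly when the determinant of the matrix with rows w₁, w₂, w₃ vanishes.
The determinant works out to -12*λ - 19.
Setting this to zero gives λ = -19/12.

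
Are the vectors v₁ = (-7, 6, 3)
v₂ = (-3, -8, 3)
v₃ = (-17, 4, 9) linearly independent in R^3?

linearly dependent

The matrix [v₁|v₂|v₃] has determinant 0.
A zero determinant means the columns are linearly dependent.
Indeed 2v₁ + v₂ - v₃ = 0.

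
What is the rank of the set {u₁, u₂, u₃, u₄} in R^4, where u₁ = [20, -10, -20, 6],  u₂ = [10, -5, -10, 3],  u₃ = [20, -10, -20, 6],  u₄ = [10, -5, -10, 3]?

Row-reduce the 4×4 matrix with these as rows.
Exactly 1 pivot survives; hence the rank is 1.

1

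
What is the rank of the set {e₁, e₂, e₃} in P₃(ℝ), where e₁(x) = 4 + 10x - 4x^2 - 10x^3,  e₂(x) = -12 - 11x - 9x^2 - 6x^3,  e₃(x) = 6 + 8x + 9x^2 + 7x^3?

Represent each element by its coordinate vector in ℝ⁴.
Row-reduce the 3×4 matrix with these as rows.
There are 3 pivot columns, so rank = 3.

rank 3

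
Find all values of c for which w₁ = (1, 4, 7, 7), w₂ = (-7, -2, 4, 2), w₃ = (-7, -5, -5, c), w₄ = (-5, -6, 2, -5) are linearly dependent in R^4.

c = -19/4

Dependence holds iff the 4×4 matrix [w₁ w₂ w₃ w₄] is singular.
The determinant works out to -220*c - 1045.
This vanishes exactly when c = -19/4.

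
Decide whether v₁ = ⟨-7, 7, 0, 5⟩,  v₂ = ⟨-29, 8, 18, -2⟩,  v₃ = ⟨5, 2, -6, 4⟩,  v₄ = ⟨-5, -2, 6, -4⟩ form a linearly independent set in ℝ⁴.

linearly dependent

The matrix [v₁|v₂|v₃|v₄] has determinant 0.
A zero determinant means the columns are linearly dependent.
Indeed 2v₁ - v₂ - 3v₃ = 0.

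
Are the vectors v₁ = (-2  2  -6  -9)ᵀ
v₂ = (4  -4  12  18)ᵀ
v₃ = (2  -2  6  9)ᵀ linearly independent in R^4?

linearly dependent

Row-reduce the matrix whose columns are v₁, v₂, v₃.
The reduction yields 1 nonzero row, so the rank is 1.
Since rank 1 < 3, the set is linearly dependent.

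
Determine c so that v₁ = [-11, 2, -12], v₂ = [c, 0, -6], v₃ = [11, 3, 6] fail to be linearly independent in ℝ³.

The set is linearly dependent precisely when det[v₁; v₂; v₃] = 0.
Cofactor expansion gives det = -48*c - 330.
Solving -48*c - 330 = 0 yields c = -55/8.

c = -55/8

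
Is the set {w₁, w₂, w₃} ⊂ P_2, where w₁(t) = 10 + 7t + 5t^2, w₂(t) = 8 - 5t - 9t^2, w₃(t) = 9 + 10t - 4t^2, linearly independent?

linearly independent

Take coordinates with respect to the standard basis {1, t, t^2}.
The matrix [w₁|w₂|w₃] has determinant 1382.
A nonzero determinant means the columns are linearly independent.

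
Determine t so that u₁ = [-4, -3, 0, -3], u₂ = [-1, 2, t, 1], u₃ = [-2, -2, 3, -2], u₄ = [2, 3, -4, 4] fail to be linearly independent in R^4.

t = -43/2

The vectors are dependent exactly when the determinant of the matrix with rows u₁, u₂, u₃, u₄ vanishes.
Cofactor expansion gives det = -2*t - 43.
Setting this to zero gives t = -43/2.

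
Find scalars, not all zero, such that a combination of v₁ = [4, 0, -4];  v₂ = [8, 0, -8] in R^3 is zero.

Row-reduce the matrix with v₁, v₂ as columns; the null space gives the coefficients.
One solution (up to scaling) is (2, -1).

2v₁ - v₂ = 0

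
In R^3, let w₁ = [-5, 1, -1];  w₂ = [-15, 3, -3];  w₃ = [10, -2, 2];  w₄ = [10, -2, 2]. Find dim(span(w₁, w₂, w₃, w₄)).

Apply Gaussian elimination to the matrix whose rows are w₁, w₂, w₃, w₄.
Exactly 1 pivot survives; hence the rank is 1.
(With 4 elements in a 3-dimensional space the rank is at most 3.)

dim = 1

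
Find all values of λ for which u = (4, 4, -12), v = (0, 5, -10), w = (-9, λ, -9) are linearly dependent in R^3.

Place the vectors as rows of a 3×3 matrix; dependence ⇔ determinant zero.
The determinant works out to 40*λ - 360.
Setting this to zero gives λ = 9.

λ = 9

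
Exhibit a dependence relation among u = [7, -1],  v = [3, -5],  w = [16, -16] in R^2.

u + 3v - w = 0

Solve the homogeneous system with u, v, w as columns by row-reducing the coefficient matrix.
One solution (up to scaling) is (1, 3, -1).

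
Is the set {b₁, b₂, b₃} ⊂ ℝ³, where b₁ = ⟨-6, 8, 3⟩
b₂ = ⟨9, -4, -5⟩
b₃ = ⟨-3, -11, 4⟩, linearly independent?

The matrix [b₁|b₂|b₃] has determinant -75.
A nonzero determinant means the columns are linearly independent.

linearly independent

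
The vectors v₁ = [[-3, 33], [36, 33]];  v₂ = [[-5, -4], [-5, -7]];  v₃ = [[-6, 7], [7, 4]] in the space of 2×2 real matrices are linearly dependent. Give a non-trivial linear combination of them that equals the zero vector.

v₁ + 3v₂ - 3v₃ = 0

Take coordinates with respect to {E₁₁, E₁₂, E₂₁, E₂₂}.
Solve the homogeneous system with v₁, v₂, v₃ as columns by row-reducing the coefficient matrix.
One solution (up to scaling) is (1, 3, -3).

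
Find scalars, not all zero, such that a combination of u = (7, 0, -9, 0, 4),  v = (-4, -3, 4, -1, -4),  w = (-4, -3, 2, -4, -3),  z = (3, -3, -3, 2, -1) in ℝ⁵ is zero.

Solve the homogeneous system with u, v, w, z as columns by row-reducing the coefficient matrix.
A generator of the null space is (1, 2, -1, -1).

u + 2v - w - z = 0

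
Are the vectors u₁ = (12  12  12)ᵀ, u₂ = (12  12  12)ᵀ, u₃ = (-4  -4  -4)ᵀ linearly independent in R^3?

linearly dependent

The matrix [u₁|u₂|u₃] has determinant 0.
A zero determinant means the columns are linearly dependent.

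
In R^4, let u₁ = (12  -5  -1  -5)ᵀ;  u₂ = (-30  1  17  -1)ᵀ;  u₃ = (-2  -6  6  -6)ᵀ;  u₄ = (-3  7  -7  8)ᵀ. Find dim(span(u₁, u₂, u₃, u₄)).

dim = 3

Row-reduce the 4×4 matrix with these as rows.
Exactly 3 pivots survive; hence the rank is 3.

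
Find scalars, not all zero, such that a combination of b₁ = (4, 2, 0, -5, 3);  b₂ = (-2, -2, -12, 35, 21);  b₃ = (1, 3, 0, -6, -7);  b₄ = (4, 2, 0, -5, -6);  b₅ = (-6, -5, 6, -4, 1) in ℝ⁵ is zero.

b₁ + b₂ + 2b₃ + 2b₄ + 2b₅ = 0

Solve the homogeneous system with b₁, b₂, b₃, b₄, b₅ as columns by row-reducing the coefficient matrix.
A generator of the null space is (1, 1, 2, 2, 2).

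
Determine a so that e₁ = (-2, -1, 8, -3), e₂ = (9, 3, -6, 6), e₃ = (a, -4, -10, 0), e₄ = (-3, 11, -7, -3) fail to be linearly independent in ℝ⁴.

a = -58/9

Place the vectors as rows of a 4×4 matrix; dependence ⇔ determinant zero.
Expanding, det = 405*a + 2610.
This vanishes exactly when a = -58/9.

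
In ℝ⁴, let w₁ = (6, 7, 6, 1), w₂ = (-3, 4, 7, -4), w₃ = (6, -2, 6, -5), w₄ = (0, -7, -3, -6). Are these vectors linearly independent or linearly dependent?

The matrix [w₁|w₂|w₃|w₄] has determinant -2097.
A nonzero determinant means the columns are linearly independent.

linearly independent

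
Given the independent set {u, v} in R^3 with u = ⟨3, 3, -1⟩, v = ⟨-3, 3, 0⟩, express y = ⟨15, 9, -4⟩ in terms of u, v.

y = 4u - v

Set up the augmented matrix [u | v | y] and row-reduce.
The system has the unique solution (c₁, c₂) = (4, -1).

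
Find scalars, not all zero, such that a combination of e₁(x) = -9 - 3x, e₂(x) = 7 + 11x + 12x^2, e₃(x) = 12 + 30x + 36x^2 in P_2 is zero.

e₁ + 3e₂ - e₃ = 0

Take coordinates with respect to {1, x, x^2}.
Solve the homogeneous system with e₁, e₂, e₃ as columns by row-reducing the coefficient matrix.
One solution (up to scaling) is (1, 3, -1).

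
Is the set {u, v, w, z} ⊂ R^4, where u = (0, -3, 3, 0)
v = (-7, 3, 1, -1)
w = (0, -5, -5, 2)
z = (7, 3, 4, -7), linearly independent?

linearly independent

Form the 4×4 matrix with these as columns; its determinant is -1218.
A nonzero determinant means the columns are linearly independent.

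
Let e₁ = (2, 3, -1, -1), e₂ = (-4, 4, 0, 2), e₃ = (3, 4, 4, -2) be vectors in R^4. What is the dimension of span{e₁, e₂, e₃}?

Form the matrix with e₁, e₂, e₃ as columns and reduce.
Reduction leaves 3 leading entries, giving rank 3.

3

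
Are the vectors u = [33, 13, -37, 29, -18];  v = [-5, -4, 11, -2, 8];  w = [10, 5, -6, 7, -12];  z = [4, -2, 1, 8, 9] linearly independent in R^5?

linearly dependent

Row-reduce the matrix whose columns are u, v, w, z.
The reduction yields 3 nonzero rows, so the rank is 3.
Since rank 3 < 4, the set is linearly dependent.
Indeed u + 3v - w - 2z = 0.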